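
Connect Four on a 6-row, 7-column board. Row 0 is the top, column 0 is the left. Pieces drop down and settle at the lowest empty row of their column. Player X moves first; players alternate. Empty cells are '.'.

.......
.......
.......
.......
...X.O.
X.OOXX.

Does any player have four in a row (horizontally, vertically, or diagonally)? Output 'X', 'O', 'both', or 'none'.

none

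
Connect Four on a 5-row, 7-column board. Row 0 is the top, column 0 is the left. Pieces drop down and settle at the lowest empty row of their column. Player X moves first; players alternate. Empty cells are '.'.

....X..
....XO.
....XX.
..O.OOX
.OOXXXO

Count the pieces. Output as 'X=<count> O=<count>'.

X=8 O=7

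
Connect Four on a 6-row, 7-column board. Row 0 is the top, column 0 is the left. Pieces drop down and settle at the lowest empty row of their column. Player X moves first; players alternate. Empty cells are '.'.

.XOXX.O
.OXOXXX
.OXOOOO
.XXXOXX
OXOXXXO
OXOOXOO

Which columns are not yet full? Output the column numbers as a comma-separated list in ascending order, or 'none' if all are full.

Answer: 0,5

Derivation:
col 0: top cell = '.' → open
col 1: top cell = 'X' → FULL
col 2: top cell = 'O' → FULL
col 3: top cell = 'X' → FULL
col 4: top cell = 'X' → FULL
col 5: top cell = '.' → open
col 6: top cell = 'O' → FULL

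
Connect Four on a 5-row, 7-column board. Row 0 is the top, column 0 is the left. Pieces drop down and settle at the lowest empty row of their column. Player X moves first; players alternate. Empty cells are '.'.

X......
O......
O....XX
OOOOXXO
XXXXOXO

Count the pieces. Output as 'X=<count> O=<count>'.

X=10 O=9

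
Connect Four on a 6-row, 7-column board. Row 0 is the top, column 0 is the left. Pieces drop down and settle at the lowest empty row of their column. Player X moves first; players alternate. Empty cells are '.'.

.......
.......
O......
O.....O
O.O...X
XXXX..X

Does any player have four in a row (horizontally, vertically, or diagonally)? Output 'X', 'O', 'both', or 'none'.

X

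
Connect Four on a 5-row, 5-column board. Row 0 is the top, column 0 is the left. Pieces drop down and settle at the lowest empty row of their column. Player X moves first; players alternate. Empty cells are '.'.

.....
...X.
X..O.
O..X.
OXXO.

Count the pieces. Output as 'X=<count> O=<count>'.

X=5 O=4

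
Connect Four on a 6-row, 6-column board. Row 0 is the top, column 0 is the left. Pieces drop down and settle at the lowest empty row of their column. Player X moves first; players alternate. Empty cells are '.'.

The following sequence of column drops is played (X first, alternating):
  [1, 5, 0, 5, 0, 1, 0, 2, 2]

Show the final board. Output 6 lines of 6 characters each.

Answer: ......
......
......
X.....
XOX..O
XXO..O

Derivation:
Move 1: X drops in col 1, lands at row 5
Move 2: O drops in col 5, lands at row 5
Move 3: X drops in col 0, lands at row 5
Move 4: O drops in col 5, lands at row 4
Move 5: X drops in col 0, lands at row 4
Move 6: O drops in col 1, lands at row 4
Move 7: X drops in col 0, lands at row 3
Move 8: O drops in col 2, lands at row 5
Move 9: X drops in col 2, lands at row 4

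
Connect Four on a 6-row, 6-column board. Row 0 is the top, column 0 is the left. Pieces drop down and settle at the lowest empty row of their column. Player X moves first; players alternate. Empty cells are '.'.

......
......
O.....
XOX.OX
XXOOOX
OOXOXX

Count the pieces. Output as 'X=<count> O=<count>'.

X=9 O=9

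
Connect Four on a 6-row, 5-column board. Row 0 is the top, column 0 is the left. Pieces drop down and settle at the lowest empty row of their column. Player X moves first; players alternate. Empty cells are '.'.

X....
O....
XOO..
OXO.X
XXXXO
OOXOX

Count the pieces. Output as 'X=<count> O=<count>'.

X=10 O=9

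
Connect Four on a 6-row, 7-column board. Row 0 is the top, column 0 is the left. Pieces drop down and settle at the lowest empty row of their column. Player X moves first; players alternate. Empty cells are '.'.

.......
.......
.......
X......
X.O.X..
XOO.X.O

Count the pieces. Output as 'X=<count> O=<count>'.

X=5 O=4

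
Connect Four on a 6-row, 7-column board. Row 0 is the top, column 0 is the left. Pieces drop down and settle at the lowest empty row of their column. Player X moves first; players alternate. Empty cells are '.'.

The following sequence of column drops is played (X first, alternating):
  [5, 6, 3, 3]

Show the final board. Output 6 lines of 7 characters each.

Answer: .......
.......
.......
.......
...O...
...X.XO

Derivation:
Move 1: X drops in col 5, lands at row 5
Move 2: O drops in col 6, lands at row 5
Move 3: X drops in col 3, lands at row 5
Move 4: O drops in col 3, lands at row 4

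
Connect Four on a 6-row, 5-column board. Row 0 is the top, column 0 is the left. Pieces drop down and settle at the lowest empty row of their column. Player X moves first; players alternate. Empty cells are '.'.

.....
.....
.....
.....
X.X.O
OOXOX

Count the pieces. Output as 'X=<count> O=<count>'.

X=4 O=4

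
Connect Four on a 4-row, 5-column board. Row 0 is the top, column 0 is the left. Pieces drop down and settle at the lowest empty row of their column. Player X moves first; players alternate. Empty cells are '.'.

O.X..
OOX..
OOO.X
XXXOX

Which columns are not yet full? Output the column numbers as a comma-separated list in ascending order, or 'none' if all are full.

col 0: top cell = 'O' → FULL
col 1: top cell = '.' → open
col 2: top cell = 'X' → FULL
col 3: top cell = '.' → open
col 4: top cell = '.' → open

Answer: 1,3,4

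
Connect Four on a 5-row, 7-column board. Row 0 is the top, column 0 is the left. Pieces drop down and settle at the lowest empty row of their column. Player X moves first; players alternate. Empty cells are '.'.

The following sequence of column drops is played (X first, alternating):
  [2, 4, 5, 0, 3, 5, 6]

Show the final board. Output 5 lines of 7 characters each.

Move 1: X drops in col 2, lands at row 4
Move 2: O drops in col 4, lands at row 4
Move 3: X drops in col 5, lands at row 4
Move 4: O drops in col 0, lands at row 4
Move 5: X drops in col 3, lands at row 4
Move 6: O drops in col 5, lands at row 3
Move 7: X drops in col 6, lands at row 4

Answer: .......
.......
.......
.....O.
O.XXOXX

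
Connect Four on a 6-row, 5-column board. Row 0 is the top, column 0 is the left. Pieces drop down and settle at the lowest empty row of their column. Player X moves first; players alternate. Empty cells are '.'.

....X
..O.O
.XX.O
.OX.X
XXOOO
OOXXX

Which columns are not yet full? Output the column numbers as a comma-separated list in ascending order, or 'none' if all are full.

col 0: top cell = '.' → open
col 1: top cell = '.' → open
col 2: top cell = '.' → open
col 3: top cell = '.' → open
col 4: top cell = 'X' → FULL

Answer: 0,1,2,3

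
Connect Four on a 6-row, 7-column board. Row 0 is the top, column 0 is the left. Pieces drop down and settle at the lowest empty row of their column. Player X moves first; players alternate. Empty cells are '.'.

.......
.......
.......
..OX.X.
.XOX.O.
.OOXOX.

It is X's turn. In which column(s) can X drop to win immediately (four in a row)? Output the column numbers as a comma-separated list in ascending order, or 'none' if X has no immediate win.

col 0: drop X → no win
col 1: drop X → no win
col 2: drop X → no win
col 3: drop X → WIN!
col 4: drop X → no win
col 5: drop X → no win
col 6: drop X → no win

Answer: 3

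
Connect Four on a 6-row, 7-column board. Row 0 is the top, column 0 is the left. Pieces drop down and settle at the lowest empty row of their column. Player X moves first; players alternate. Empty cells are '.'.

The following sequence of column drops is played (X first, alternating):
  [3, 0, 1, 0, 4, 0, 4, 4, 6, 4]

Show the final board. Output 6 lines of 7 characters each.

Answer: .......
.......
....O..
O...O..
O...X..
OX.XX.X

Derivation:
Move 1: X drops in col 3, lands at row 5
Move 2: O drops in col 0, lands at row 5
Move 3: X drops in col 1, lands at row 5
Move 4: O drops in col 0, lands at row 4
Move 5: X drops in col 4, lands at row 5
Move 6: O drops in col 0, lands at row 3
Move 7: X drops in col 4, lands at row 4
Move 8: O drops in col 4, lands at row 3
Move 9: X drops in col 6, lands at row 5
Move 10: O drops in col 4, lands at row 2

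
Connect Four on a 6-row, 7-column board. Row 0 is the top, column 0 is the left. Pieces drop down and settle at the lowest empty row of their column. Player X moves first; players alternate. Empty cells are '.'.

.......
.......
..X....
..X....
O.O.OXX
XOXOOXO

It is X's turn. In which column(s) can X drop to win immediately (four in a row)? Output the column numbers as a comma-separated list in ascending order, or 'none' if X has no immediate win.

col 0: drop X → no win
col 1: drop X → no win
col 2: drop X → no win
col 3: drop X → no win
col 4: drop X → no win
col 5: drop X → no win
col 6: drop X → no win

Answer: none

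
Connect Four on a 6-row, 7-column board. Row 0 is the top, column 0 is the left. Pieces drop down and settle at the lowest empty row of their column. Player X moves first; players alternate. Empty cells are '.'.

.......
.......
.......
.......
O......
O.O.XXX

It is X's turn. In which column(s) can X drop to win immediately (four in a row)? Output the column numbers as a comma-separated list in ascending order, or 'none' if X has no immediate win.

Answer: 3

Derivation:
col 0: drop X → no win
col 1: drop X → no win
col 2: drop X → no win
col 3: drop X → WIN!
col 4: drop X → no win
col 5: drop X → no win
col 6: drop X → no win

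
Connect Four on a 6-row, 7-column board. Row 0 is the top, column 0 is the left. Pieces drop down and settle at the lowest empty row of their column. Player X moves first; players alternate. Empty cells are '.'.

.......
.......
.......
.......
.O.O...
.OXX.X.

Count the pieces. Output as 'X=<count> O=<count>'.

X=3 O=3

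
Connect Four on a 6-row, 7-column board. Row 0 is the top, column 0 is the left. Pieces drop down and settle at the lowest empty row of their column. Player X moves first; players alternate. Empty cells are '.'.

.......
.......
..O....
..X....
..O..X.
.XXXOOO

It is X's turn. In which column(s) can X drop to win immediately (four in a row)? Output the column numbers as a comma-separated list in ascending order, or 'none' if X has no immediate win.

col 0: drop X → WIN!
col 1: drop X → no win
col 2: drop X → no win
col 3: drop X → no win
col 4: drop X → no win
col 5: drop X → no win
col 6: drop X → no win

Answer: 0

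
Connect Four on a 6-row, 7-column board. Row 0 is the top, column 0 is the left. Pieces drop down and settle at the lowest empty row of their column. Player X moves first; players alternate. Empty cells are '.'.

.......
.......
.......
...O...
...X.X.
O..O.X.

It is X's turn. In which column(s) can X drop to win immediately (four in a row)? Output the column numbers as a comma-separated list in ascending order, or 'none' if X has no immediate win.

Answer: none

Derivation:
col 0: drop X → no win
col 1: drop X → no win
col 2: drop X → no win
col 3: drop X → no win
col 4: drop X → no win
col 5: drop X → no win
col 6: drop X → no win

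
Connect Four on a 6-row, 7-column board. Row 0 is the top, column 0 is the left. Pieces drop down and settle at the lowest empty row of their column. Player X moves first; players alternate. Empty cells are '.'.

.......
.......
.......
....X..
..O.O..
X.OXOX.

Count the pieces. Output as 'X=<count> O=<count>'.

X=4 O=4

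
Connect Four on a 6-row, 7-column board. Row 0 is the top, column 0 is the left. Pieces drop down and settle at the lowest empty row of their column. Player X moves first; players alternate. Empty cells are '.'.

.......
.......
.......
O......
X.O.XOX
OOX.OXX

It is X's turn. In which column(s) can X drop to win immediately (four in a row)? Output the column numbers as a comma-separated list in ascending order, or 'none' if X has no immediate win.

col 0: drop X → no win
col 1: drop X → no win
col 2: drop X → no win
col 3: drop X → no win
col 4: drop X → no win
col 5: drop X → no win
col 6: drop X → no win

Answer: none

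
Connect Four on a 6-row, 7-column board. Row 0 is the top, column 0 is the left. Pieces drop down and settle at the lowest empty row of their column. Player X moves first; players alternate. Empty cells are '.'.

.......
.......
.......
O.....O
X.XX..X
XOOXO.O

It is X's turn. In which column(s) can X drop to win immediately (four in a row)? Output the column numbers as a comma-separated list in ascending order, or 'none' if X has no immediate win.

Answer: 1

Derivation:
col 0: drop X → no win
col 1: drop X → WIN!
col 2: drop X → no win
col 3: drop X → no win
col 4: drop X → no win
col 5: drop X → no win
col 6: drop X → no win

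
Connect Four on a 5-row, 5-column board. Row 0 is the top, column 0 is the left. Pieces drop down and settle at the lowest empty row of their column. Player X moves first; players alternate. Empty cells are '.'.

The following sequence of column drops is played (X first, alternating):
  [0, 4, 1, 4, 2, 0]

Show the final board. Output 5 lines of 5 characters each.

Move 1: X drops in col 0, lands at row 4
Move 2: O drops in col 4, lands at row 4
Move 3: X drops in col 1, lands at row 4
Move 4: O drops in col 4, lands at row 3
Move 5: X drops in col 2, lands at row 4
Move 6: O drops in col 0, lands at row 3

Answer: .....
.....
.....
O...O
XXX.O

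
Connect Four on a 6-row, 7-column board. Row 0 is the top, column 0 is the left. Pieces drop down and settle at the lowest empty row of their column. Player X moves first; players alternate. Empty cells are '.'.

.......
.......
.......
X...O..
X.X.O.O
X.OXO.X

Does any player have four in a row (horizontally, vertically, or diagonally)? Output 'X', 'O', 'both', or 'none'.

none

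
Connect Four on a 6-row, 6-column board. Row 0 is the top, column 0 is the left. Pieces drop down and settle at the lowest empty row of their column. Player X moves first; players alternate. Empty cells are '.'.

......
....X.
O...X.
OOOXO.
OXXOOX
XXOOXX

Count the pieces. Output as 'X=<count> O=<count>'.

X=10 O=10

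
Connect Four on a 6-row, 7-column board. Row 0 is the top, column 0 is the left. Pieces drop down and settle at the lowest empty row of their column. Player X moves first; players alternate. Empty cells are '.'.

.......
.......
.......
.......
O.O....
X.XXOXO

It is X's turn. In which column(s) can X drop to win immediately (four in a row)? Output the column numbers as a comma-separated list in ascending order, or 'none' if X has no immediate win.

Answer: 1

Derivation:
col 0: drop X → no win
col 1: drop X → WIN!
col 2: drop X → no win
col 3: drop X → no win
col 4: drop X → no win
col 5: drop X → no win
col 6: drop X → no win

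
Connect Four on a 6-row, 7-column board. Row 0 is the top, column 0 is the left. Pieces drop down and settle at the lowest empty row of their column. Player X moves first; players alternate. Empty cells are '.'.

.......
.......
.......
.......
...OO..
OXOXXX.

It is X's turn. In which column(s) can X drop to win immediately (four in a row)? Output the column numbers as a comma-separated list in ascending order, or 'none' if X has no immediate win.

col 0: drop X → no win
col 1: drop X → no win
col 2: drop X → no win
col 3: drop X → no win
col 4: drop X → no win
col 5: drop X → no win
col 6: drop X → WIN!

Answer: 6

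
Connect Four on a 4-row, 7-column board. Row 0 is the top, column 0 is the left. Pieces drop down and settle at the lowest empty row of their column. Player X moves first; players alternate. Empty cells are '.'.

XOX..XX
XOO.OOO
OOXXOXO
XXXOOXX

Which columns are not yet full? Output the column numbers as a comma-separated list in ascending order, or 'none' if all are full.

col 0: top cell = 'X' → FULL
col 1: top cell = 'O' → FULL
col 2: top cell = 'X' → FULL
col 3: top cell = '.' → open
col 4: top cell = '.' → open
col 5: top cell = 'X' → FULL
col 6: top cell = 'X' → FULL

Answer: 3,4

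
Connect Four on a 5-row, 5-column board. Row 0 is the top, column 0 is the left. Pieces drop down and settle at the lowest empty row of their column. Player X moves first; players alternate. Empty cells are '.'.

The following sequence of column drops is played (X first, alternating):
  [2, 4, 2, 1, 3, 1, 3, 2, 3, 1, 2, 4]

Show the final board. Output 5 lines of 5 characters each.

Answer: .....
..X..
.OOX.
.OXXO
.OXXO

Derivation:
Move 1: X drops in col 2, lands at row 4
Move 2: O drops in col 4, lands at row 4
Move 3: X drops in col 2, lands at row 3
Move 4: O drops in col 1, lands at row 4
Move 5: X drops in col 3, lands at row 4
Move 6: O drops in col 1, lands at row 3
Move 7: X drops in col 3, lands at row 3
Move 8: O drops in col 2, lands at row 2
Move 9: X drops in col 3, lands at row 2
Move 10: O drops in col 1, lands at row 2
Move 11: X drops in col 2, lands at row 1
Move 12: O drops in col 4, lands at row 3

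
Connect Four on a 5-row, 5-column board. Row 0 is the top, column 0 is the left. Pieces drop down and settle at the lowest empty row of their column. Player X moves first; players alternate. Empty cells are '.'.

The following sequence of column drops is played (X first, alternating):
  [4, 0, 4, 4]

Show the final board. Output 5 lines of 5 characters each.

Move 1: X drops in col 4, lands at row 4
Move 2: O drops in col 0, lands at row 4
Move 3: X drops in col 4, lands at row 3
Move 4: O drops in col 4, lands at row 2

Answer: .....
.....
....O
....X
O...X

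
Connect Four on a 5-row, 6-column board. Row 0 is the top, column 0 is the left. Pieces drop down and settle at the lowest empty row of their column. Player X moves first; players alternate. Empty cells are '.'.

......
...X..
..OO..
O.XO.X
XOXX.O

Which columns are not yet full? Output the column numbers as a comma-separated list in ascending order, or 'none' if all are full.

Answer: 0,1,2,3,4,5

Derivation:
col 0: top cell = '.' → open
col 1: top cell = '.' → open
col 2: top cell = '.' → open
col 3: top cell = '.' → open
col 4: top cell = '.' → open
col 5: top cell = '.' → open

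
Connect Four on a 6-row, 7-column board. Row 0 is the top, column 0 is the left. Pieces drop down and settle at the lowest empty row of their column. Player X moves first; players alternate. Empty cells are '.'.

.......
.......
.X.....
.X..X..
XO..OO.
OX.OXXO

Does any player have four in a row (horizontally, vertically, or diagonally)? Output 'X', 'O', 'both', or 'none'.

none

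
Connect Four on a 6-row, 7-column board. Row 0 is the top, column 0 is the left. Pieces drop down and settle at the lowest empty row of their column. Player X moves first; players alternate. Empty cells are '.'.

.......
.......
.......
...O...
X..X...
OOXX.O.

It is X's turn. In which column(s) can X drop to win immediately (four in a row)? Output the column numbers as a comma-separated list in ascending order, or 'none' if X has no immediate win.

col 0: drop X → no win
col 1: drop X → no win
col 2: drop X → no win
col 3: drop X → no win
col 4: drop X → no win
col 5: drop X → no win
col 6: drop X → no win

Answer: none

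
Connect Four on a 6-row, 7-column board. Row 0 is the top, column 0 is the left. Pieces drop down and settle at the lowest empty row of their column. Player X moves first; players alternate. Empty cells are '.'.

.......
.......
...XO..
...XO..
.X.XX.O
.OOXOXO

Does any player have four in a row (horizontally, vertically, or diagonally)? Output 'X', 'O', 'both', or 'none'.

X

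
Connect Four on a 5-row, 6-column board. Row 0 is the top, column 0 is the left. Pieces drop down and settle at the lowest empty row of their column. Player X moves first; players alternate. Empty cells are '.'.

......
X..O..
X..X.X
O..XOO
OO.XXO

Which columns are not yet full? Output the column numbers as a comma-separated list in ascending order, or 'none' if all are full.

col 0: top cell = '.' → open
col 1: top cell = '.' → open
col 2: top cell = '.' → open
col 3: top cell = '.' → open
col 4: top cell = '.' → open
col 5: top cell = '.' → open

Answer: 0,1,2,3,4,5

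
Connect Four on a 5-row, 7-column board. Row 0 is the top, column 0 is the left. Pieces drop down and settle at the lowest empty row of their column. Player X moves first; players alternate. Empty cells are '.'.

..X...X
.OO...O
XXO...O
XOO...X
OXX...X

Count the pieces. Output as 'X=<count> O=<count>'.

X=9 O=8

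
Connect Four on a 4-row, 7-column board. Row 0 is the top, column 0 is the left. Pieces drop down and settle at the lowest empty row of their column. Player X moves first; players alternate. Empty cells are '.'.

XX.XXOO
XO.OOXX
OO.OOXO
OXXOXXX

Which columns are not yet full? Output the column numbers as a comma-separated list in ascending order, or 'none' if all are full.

Answer: 2

Derivation:
col 0: top cell = 'X' → FULL
col 1: top cell = 'X' → FULL
col 2: top cell = '.' → open
col 3: top cell = 'X' → FULL
col 4: top cell = 'X' → FULL
col 5: top cell = 'O' → FULL
col 6: top cell = 'O' → FULL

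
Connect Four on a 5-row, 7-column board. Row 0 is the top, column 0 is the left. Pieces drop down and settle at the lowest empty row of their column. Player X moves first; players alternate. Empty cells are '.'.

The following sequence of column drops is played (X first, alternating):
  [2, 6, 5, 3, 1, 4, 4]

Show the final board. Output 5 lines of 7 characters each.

Move 1: X drops in col 2, lands at row 4
Move 2: O drops in col 6, lands at row 4
Move 3: X drops in col 5, lands at row 4
Move 4: O drops in col 3, lands at row 4
Move 5: X drops in col 1, lands at row 4
Move 6: O drops in col 4, lands at row 4
Move 7: X drops in col 4, lands at row 3

Answer: .......
.......
.......
....X..
.XXOOXO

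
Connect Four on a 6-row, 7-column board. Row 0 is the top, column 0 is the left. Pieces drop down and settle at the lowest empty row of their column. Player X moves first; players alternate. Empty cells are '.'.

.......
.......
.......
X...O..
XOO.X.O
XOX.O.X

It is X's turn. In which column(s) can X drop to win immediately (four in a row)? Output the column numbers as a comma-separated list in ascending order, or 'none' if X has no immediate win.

col 0: drop X → WIN!
col 1: drop X → no win
col 2: drop X → no win
col 3: drop X → no win
col 4: drop X → no win
col 5: drop X → no win
col 6: drop X → no win

Answer: 0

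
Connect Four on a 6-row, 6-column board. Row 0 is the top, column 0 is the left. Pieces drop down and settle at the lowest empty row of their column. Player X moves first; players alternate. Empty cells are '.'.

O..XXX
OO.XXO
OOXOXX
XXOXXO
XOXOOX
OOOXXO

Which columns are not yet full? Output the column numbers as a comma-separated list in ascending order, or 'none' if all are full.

col 0: top cell = 'O' → FULL
col 1: top cell = '.' → open
col 2: top cell = '.' → open
col 3: top cell = 'X' → FULL
col 4: top cell = 'X' → FULL
col 5: top cell = 'X' → FULL

Answer: 1,2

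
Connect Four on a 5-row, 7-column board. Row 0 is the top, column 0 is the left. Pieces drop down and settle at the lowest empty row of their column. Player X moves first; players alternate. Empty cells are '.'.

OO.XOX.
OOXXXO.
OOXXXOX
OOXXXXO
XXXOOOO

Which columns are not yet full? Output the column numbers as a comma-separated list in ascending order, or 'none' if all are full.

Answer: 2,6

Derivation:
col 0: top cell = 'O' → FULL
col 1: top cell = 'O' → FULL
col 2: top cell = '.' → open
col 3: top cell = 'X' → FULL
col 4: top cell = 'O' → FULL
col 5: top cell = 'X' → FULL
col 6: top cell = '.' → open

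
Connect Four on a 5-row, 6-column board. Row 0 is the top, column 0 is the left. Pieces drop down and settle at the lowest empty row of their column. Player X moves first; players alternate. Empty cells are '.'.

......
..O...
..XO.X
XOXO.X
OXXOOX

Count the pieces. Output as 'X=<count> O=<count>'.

X=8 O=7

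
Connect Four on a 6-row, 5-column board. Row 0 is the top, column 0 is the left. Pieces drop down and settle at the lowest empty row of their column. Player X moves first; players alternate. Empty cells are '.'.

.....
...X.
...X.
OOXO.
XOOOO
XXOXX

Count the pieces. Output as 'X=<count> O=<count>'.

X=8 O=8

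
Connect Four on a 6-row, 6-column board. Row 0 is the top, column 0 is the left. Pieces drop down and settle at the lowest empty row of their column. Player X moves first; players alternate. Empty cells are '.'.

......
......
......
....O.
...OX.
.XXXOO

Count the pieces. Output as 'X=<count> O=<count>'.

X=4 O=4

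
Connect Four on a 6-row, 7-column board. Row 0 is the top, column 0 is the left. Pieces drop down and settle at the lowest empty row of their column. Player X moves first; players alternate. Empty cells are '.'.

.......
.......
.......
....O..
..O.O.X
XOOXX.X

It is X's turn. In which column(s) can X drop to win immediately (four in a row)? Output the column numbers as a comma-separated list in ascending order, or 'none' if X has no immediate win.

col 0: drop X → no win
col 1: drop X → no win
col 2: drop X → no win
col 3: drop X → no win
col 4: drop X → no win
col 5: drop X → WIN!
col 6: drop X → no win

Answer: 5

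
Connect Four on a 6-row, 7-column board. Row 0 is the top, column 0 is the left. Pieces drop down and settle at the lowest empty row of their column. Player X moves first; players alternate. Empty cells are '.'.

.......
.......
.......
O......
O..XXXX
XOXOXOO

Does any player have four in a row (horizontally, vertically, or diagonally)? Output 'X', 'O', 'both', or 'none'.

X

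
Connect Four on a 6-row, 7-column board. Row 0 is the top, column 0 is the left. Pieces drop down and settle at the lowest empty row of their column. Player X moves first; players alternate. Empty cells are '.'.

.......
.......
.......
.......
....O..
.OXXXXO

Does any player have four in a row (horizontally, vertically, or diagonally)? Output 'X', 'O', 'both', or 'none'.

X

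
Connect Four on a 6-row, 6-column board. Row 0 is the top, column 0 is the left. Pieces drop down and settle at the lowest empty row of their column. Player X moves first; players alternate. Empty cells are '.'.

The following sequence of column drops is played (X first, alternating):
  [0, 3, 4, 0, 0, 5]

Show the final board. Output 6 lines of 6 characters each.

Move 1: X drops in col 0, lands at row 5
Move 2: O drops in col 3, lands at row 5
Move 3: X drops in col 4, lands at row 5
Move 4: O drops in col 0, lands at row 4
Move 5: X drops in col 0, lands at row 3
Move 6: O drops in col 5, lands at row 5

Answer: ......
......
......
X.....
O.....
X..OXO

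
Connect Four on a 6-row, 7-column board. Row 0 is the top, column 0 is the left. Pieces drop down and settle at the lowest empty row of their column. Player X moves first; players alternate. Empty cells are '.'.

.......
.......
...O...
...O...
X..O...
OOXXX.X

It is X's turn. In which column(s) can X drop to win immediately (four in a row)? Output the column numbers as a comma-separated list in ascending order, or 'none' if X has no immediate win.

Answer: 5

Derivation:
col 0: drop X → no win
col 1: drop X → no win
col 2: drop X → no win
col 3: drop X → no win
col 4: drop X → no win
col 5: drop X → WIN!
col 6: drop X → no win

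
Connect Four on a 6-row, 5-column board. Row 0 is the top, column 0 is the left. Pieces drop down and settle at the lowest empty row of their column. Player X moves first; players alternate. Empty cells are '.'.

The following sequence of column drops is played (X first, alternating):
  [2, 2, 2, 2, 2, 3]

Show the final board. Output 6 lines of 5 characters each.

Move 1: X drops in col 2, lands at row 5
Move 2: O drops in col 2, lands at row 4
Move 3: X drops in col 2, lands at row 3
Move 4: O drops in col 2, lands at row 2
Move 5: X drops in col 2, lands at row 1
Move 6: O drops in col 3, lands at row 5

Answer: .....
..X..
..O..
..X..
..O..
..XO.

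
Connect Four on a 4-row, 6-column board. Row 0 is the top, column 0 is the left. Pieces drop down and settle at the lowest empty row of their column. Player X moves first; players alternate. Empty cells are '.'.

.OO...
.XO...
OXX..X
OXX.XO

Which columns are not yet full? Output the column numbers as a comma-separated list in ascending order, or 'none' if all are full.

col 0: top cell = '.' → open
col 1: top cell = 'O' → FULL
col 2: top cell = 'O' → FULL
col 3: top cell = '.' → open
col 4: top cell = '.' → open
col 5: top cell = '.' → open

Answer: 0,3,4,5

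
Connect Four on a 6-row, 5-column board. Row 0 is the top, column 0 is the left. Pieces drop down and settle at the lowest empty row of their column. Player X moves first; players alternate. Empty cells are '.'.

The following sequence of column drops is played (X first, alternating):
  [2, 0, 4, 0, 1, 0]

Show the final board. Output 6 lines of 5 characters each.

Answer: .....
.....
.....
O....
O....
OXX.X

Derivation:
Move 1: X drops in col 2, lands at row 5
Move 2: O drops in col 0, lands at row 5
Move 3: X drops in col 4, lands at row 5
Move 4: O drops in col 0, lands at row 4
Move 5: X drops in col 1, lands at row 5
Move 6: O drops in col 0, lands at row 3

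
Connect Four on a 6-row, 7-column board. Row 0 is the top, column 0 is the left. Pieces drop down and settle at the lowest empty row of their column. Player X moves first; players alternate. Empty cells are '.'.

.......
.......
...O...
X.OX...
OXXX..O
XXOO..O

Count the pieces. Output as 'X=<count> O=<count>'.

X=7 O=7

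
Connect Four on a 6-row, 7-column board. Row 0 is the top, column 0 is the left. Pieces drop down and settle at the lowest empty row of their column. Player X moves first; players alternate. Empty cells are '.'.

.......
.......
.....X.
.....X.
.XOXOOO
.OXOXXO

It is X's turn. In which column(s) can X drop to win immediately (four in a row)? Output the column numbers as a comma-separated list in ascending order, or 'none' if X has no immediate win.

col 0: drop X → no win
col 1: drop X → no win
col 2: drop X → no win
col 3: drop X → no win
col 4: drop X → WIN!
col 5: drop X → no win
col 6: drop X → no win

Answer: 4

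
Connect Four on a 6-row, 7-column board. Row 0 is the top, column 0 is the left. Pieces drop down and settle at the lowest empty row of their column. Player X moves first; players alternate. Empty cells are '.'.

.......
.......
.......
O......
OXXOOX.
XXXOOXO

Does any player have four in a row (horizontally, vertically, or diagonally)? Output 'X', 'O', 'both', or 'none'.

none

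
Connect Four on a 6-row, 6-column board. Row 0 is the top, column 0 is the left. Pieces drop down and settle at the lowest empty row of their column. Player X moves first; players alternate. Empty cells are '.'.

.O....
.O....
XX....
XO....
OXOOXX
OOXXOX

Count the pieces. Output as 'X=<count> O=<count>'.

X=9 O=9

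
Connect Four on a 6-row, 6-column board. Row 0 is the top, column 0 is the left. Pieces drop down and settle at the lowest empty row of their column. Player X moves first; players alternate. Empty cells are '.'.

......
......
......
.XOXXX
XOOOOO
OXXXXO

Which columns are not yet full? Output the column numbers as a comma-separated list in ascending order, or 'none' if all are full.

col 0: top cell = '.' → open
col 1: top cell = '.' → open
col 2: top cell = '.' → open
col 3: top cell = '.' → open
col 4: top cell = '.' → open
col 5: top cell = '.' → open

Answer: 0,1,2,3,4,5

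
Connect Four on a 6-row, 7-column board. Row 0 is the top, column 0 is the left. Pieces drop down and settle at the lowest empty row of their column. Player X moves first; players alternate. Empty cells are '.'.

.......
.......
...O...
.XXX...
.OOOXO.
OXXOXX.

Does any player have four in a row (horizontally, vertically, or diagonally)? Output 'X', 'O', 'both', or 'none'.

none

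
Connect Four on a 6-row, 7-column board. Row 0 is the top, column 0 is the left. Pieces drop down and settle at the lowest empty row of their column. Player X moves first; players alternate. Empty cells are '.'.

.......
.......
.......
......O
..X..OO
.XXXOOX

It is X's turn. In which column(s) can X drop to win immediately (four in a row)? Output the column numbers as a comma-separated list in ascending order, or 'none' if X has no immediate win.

col 0: drop X → WIN!
col 1: drop X → no win
col 2: drop X → no win
col 3: drop X → no win
col 4: drop X → no win
col 5: drop X → no win
col 6: drop X → no win

Answer: 0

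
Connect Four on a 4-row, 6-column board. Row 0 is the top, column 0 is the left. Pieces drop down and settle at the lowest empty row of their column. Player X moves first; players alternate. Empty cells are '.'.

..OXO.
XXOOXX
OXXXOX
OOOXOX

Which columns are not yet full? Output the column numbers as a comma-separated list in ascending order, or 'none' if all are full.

col 0: top cell = '.' → open
col 1: top cell = '.' → open
col 2: top cell = 'O' → FULL
col 3: top cell = 'X' → FULL
col 4: top cell = 'O' → FULL
col 5: top cell = '.' → open

Answer: 0,1,5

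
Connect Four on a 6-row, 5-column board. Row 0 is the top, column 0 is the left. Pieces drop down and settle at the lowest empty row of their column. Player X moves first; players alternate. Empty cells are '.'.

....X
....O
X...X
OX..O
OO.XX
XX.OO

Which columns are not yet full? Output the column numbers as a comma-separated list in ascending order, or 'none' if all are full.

Answer: 0,1,2,3

Derivation:
col 0: top cell = '.' → open
col 1: top cell = '.' → open
col 2: top cell = '.' → open
col 3: top cell = '.' → open
col 4: top cell = 'X' → FULL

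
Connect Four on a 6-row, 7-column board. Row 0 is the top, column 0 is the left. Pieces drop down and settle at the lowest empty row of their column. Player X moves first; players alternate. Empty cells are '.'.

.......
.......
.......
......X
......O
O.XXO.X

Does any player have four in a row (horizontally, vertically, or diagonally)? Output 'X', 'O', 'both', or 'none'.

none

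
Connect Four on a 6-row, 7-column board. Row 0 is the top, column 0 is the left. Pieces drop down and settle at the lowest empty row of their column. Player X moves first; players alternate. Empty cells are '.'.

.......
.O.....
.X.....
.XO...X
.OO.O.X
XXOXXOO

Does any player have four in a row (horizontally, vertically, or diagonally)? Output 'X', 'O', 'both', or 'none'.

none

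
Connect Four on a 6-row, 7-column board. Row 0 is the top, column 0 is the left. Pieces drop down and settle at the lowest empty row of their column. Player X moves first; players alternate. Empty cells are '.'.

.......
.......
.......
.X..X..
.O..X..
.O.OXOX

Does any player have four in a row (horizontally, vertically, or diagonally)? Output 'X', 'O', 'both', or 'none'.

none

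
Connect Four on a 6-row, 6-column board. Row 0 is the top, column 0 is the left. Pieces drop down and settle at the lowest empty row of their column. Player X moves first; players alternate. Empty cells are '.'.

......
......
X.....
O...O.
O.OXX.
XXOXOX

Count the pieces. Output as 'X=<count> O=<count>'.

X=7 O=6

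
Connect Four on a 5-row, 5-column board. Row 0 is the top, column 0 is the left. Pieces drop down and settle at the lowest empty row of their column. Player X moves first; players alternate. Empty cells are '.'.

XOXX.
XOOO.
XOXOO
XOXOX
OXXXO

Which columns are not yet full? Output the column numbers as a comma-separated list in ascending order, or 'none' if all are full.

Answer: 4

Derivation:
col 0: top cell = 'X' → FULL
col 1: top cell = 'O' → FULL
col 2: top cell = 'X' → FULL
col 3: top cell = 'X' → FULL
col 4: top cell = '.' → open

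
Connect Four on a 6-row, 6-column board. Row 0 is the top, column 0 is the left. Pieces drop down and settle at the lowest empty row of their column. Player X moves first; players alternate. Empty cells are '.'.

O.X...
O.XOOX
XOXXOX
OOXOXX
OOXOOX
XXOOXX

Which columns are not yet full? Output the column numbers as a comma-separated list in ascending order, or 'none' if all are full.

Answer: 1,3,4,5

Derivation:
col 0: top cell = 'O' → FULL
col 1: top cell = '.' → open
col 2: top cell = 'X' → FULL
col 3: top cell = '.' → open
col 4: top cell = '.' → open
col 5: top cell = '.' → open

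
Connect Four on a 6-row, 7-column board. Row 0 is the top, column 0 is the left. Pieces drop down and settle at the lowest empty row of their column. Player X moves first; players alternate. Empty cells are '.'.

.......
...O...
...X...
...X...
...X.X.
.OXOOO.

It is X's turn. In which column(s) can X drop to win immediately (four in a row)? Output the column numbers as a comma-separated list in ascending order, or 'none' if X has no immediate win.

Answer: none

Derivation:
col 0: drop X → no win
col 1: drop X → no win
col 2: drop X → no win
col 3: drop X → no win
col 4: drop X → no win
col 5: drop X → no win
col 6: drop X → no win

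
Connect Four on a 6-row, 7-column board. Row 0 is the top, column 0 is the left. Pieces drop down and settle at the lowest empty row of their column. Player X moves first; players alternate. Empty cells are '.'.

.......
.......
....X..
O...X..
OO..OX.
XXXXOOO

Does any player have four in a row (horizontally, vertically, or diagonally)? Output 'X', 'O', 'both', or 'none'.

X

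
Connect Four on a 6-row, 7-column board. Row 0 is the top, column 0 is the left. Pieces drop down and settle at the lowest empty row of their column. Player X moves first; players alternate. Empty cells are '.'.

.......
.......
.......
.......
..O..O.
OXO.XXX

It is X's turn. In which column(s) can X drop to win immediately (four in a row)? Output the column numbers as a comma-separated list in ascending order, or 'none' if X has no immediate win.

col 0: drop X → no win
col 1: drop X → no win
col 2: drop X → no win
col 3: drop X → WIN!
col 4: drop X → no win
col 5: drop X → no win
col 6: drop X → no win

Answer: 3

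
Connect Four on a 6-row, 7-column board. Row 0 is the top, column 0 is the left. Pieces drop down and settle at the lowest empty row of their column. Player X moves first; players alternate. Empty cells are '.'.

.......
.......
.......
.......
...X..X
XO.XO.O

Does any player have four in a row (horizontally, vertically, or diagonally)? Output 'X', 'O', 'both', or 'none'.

none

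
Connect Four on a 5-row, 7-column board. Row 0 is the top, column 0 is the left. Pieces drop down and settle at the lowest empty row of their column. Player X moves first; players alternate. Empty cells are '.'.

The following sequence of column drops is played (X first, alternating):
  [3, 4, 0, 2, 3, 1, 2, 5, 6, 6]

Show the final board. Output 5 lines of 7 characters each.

Answer: .......
.......
.......
..XX..O
XOOXOOX

Derivation:
Move 1: X drops in col 3, lands at row 4
Move 2: O drops in col 4, lands at row 4
Move 3: X drops in col 0, lands at row 4
Move 4: O drops in col 2, lands at row 4
Move 5: X drops in col 3, lands at row 3
Move 6: O drops in col 1, lands at row 4
Move 7: X drops in col 2, lands at row 3
Move 8: O drops in col 5, lands at row 4
Move 9: X drops in col 6, lands at row 4
Move 10: O drops in col 6, lands at row 3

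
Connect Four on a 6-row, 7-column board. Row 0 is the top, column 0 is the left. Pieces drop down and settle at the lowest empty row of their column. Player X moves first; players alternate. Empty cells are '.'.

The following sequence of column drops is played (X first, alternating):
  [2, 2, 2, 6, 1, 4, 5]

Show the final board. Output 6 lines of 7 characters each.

Move 1: X drops in col 2, lands at row 5
Move 2: O drops in col 2, lands at row 4
Move 3: X drops in col 2, lands at row 3
Move 4: O drops in col 6, lands at row 5
Move 5: X drops in col 1, lands at row 5
Move 6: O drops in col 4, lands at row 5
Move 7: X drops in col 5, lands at row 5

Answer: .......
.......
.......
..X....
..O....
.XX.OXO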